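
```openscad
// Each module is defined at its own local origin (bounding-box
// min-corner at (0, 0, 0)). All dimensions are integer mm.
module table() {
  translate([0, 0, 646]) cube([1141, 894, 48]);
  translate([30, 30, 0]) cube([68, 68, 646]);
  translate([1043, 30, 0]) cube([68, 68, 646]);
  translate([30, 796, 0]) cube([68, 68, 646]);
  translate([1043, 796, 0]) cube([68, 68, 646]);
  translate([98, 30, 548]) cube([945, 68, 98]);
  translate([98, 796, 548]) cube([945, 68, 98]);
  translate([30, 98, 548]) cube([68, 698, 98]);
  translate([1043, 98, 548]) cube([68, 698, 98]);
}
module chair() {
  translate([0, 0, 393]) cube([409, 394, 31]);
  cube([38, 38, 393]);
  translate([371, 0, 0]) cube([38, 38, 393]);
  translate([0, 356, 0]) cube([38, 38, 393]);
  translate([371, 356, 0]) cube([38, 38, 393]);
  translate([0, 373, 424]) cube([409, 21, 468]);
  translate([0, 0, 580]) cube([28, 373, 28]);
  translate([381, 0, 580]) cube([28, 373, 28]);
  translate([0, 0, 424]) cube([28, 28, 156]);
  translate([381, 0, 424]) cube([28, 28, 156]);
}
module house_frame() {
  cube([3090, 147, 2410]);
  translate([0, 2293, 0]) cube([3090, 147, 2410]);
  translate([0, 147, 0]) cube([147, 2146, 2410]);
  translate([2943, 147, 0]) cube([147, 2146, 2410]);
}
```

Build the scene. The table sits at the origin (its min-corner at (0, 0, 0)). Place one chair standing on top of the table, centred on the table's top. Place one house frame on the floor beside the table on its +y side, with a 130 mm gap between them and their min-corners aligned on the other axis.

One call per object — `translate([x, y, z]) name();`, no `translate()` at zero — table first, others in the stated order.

table();
translate([366, 250, 694]) chair();
translate([0, 1024, 0]) house_frame();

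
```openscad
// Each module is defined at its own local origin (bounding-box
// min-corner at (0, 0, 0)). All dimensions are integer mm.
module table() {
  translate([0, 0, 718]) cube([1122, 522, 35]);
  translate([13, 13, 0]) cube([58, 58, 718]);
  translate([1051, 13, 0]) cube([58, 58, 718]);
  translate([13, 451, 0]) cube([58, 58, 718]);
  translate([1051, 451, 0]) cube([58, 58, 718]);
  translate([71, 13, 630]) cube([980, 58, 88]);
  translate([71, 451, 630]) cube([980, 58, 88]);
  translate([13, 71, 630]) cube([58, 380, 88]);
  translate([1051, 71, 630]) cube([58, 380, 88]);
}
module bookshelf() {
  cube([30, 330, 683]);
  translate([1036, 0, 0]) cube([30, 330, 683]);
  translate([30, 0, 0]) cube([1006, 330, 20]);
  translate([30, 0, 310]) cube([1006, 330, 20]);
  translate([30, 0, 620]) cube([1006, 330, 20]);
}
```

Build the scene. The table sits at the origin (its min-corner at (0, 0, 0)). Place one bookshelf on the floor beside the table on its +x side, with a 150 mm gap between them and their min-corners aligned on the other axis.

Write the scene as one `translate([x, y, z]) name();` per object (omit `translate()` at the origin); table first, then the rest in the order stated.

table();
translate([1272, 0, 0]) bookshelf();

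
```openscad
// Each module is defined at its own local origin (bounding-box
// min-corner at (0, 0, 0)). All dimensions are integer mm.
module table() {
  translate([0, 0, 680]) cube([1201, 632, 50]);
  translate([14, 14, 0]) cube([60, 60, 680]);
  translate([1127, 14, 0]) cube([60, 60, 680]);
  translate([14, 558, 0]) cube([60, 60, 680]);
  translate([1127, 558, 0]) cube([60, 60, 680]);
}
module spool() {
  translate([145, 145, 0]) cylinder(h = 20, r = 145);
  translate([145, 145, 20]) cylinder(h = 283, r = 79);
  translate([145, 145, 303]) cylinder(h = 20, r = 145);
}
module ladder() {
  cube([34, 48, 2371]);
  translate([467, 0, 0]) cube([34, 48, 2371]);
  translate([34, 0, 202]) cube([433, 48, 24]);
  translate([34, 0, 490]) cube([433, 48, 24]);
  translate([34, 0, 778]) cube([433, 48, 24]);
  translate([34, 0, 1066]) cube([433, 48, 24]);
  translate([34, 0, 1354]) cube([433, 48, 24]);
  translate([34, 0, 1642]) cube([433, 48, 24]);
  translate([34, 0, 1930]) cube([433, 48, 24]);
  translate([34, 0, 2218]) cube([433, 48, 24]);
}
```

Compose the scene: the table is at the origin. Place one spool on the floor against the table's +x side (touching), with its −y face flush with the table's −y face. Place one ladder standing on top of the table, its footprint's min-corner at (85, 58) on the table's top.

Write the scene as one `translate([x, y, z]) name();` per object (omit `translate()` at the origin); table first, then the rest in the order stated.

table();
translate([1201, 0, 0]) spool();
translate([85, 58, 730]) ladder();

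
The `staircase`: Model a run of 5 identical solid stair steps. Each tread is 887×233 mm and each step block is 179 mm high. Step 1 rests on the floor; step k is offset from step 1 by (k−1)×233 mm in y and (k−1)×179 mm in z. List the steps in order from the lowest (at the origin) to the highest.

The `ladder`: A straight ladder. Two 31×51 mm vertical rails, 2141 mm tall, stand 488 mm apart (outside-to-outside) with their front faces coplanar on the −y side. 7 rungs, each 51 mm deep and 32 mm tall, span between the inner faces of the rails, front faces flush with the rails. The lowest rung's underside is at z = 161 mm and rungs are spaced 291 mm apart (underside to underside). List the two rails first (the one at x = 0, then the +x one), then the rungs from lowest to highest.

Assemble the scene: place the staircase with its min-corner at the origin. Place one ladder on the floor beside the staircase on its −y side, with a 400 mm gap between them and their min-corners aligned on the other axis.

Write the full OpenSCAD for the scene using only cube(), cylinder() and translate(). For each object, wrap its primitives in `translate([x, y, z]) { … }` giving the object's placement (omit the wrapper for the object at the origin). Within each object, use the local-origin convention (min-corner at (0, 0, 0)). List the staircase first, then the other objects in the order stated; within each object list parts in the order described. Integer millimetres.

cube([887, 233, 179]);
translate([0, 233, 179]) cube([887, 233, 179]);
translate([0, 466, 358]) cube([887, 233, 179]);
translate([0, 699, 537]) cube([887, 233, 179]);
translate([0, 932, 716]) cube([887, 233, 179]);
translate([0, -451, 0]) {
  cube([31, 51, 2141]);
  translate([457, 0, 0]) cube([31, 51, 2141]);
  translate([31, 0, 161]) cube([426, 51, 32]);
  translate([31, 0, 452]) cube([426, 51, 32]);
  translate([31, 0, 743]) cube([426, 51, 32]);
  translate([31, 0, 1034]) cube([426, 51, 32]);
  translate([31, 0, 1325]) cube([426, 51, 32]);
  translate([31, 0, 1616]) cube([426, 51, 32]);
  translate([31, 0, 1907]) cube([426, 51, 32]);
}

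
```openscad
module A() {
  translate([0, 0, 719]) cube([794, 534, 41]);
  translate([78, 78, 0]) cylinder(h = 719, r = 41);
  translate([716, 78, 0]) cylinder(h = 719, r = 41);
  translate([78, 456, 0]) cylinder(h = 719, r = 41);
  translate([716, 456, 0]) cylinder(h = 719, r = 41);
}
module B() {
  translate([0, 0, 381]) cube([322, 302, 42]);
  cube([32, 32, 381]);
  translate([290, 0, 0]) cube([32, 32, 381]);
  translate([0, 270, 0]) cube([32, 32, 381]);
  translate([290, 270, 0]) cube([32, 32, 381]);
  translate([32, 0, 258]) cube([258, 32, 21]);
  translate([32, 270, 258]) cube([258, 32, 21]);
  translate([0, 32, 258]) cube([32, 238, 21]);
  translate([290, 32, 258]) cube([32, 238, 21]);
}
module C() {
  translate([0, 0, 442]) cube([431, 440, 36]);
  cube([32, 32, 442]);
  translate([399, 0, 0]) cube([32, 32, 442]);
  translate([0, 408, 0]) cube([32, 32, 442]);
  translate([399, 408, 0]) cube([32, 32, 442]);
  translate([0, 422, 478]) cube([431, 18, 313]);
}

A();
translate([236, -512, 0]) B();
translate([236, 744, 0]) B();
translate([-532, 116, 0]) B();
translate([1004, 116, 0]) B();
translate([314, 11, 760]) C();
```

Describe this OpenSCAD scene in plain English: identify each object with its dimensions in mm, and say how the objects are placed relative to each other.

A is a rectangular dining table. The top is 794×534×41 mm with its upper surface at z = 760 mm. It stands on four round legs of 82 mm diameter, each leg's bounding box inset 37 mm from the nearest pair of top edges, running from the floor to the underside of the top.

B is a simple wooden stool: a rectangular seat 322 mm (x) by 302 mm (y), 42 mm thick, top face at z = 423 mm, on four square legs, each 32×32 mm in cross-section. The legs rest on z = 0, each flush with a corner of the seat. Four stretchers, 32 mm wide and 21 mm tall, connect adjacent legs with their undersides at z = 258 mm, each running between the inner faces of the legs it joins and aligned with the legs' outer faces on the other axis.

C is a chair: 431×440 mm seat, 36 mm thick, top at z = 478 mm, on four 32 mm square corner legs flush with the seat edges. A 18 mm thick backrest slab spans the full seat width, extending 313 mm above the seat top, its back face flush with the seat's +y edge.

Four stools sit around the table at the −y, +y, −x, +x sides. The chair is on top of the table.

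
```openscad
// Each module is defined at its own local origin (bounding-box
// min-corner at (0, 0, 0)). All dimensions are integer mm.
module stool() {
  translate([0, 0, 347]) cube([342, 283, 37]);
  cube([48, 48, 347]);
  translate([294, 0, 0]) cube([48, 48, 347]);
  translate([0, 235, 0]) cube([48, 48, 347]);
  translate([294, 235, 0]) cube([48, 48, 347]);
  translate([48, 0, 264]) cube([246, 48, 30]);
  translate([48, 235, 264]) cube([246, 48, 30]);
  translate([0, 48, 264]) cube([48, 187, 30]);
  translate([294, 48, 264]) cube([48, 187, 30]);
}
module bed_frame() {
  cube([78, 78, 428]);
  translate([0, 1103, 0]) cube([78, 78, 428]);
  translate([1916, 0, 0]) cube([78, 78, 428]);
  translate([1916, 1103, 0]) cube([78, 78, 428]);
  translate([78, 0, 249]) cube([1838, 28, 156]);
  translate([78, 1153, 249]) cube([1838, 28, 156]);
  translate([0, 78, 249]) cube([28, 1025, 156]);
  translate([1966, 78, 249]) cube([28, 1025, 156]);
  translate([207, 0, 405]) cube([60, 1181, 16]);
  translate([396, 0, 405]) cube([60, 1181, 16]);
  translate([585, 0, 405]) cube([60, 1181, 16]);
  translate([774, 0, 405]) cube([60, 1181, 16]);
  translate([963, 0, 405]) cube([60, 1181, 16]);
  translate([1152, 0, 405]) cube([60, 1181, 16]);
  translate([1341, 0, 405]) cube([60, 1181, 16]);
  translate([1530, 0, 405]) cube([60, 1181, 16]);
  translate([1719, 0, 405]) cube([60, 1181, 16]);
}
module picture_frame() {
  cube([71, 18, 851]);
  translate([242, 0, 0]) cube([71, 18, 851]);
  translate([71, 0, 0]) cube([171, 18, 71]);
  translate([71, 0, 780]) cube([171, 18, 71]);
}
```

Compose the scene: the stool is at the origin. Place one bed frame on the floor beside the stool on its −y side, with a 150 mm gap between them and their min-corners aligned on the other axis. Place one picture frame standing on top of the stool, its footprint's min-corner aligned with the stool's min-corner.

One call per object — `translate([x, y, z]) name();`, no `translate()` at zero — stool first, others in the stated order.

stool();
translate([0, -1331, 0]) bed_frame();
translate([0, 0, 384]) picture_frame();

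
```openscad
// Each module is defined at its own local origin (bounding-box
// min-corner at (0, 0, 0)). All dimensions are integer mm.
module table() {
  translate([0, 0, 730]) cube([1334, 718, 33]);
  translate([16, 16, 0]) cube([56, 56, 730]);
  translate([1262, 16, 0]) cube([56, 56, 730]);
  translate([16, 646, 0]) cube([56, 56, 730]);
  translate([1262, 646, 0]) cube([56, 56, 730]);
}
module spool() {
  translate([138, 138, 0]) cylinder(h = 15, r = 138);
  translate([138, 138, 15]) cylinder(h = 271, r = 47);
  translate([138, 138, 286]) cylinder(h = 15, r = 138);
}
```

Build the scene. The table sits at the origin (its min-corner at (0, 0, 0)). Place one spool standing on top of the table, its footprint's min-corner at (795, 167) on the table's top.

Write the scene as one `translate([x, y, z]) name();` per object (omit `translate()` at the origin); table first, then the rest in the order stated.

table();
translate([795, 167, 763]) spool();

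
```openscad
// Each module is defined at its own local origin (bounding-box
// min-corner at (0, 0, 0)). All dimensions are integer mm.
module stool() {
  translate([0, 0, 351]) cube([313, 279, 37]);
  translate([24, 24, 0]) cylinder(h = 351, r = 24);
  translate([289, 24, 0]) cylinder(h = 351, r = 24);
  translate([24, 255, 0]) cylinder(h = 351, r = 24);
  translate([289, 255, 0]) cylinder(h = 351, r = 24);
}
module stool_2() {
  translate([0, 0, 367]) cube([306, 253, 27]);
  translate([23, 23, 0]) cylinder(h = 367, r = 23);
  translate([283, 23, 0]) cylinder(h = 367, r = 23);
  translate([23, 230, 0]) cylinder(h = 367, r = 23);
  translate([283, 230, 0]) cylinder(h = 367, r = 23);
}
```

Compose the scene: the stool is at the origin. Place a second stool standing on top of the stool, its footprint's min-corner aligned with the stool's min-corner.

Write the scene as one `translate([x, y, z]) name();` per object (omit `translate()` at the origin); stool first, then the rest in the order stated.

stool();
translate([0, 0, 388]) stool_2();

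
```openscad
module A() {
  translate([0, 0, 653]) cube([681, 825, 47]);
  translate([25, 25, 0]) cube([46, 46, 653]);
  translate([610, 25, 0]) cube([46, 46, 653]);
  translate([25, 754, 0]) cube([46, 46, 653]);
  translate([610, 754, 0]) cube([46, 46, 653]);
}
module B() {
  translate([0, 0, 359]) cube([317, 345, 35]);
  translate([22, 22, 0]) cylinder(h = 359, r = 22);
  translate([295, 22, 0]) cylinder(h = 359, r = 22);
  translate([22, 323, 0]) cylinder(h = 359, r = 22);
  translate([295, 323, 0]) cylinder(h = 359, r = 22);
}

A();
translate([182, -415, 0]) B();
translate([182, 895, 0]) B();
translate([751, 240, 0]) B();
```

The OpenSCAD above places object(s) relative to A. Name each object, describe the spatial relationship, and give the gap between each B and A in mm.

A is a table. B is a stool. Three stools sit around the table at the −y, +y, +x sides. The gap between each stool and the table is 70 mm.

Each stool's nearest face is 70 mm from the table's bounding box.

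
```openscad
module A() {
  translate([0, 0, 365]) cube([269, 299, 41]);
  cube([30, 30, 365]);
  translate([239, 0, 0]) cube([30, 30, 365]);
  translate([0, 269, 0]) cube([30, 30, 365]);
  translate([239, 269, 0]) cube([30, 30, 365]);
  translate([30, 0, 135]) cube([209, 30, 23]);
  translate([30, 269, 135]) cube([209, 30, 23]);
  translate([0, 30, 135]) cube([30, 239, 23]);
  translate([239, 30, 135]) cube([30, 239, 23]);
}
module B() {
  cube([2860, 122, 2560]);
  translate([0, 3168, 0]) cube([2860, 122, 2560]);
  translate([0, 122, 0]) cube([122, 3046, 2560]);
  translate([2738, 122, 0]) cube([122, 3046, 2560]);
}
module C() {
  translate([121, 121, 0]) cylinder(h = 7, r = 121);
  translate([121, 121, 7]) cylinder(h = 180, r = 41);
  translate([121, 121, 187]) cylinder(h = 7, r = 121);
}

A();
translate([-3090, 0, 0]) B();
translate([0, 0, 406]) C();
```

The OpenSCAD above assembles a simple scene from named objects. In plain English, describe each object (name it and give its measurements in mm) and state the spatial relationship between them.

A is a four-legged stool. The seat is 269×299 mm, 41 mm thick, top at z = 406 mm. It stands on four square legs, each 30×30 mm in cross-section, from z = 0 to the seat underside, each flush with a corner of the seat. Four stretchers, 30 mm wide and 23 mm tall, connect adjacent legs with their undersides at z = 135 mm, each running between the inner faces of the legs it joins and aligned with the legs' outer faces on the other axis.

B is a box-shaped house frame (walls only): outside footprint 2860×3290 mm, wall height 2560 mm, wall thickness 122 mm. The two y-facing walls run the full x-width; the two x-facing walls fit between the inner faces of the y-facing walls.

C is a spool: two coaxial disc flanges of radius 121 mm and thickness 7 mm, joined by a core cylinder of radius 41 mm and height 180 mm. The lower flange rests on z = 0 and the three cylinders share a vertical axis.

The house frame is on the floor beside the stool on its −x side. The spool is on top of the stool.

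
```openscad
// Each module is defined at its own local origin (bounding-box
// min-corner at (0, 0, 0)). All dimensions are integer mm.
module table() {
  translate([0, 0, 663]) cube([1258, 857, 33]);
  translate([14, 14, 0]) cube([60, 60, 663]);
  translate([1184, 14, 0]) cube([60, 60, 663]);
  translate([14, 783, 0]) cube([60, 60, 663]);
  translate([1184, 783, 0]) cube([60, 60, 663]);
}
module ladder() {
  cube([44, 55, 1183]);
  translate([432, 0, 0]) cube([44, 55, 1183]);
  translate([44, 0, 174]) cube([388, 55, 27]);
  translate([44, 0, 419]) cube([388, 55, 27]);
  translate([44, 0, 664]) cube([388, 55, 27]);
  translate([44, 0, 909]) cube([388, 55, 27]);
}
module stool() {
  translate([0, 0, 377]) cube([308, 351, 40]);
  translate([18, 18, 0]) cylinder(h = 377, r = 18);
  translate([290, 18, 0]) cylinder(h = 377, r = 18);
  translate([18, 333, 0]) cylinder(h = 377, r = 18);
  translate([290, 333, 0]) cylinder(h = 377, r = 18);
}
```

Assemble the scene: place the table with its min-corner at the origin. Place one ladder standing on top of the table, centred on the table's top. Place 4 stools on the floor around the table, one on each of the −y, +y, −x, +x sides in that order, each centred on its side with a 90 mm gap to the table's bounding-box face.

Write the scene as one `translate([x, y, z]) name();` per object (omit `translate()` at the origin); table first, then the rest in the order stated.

table();
translate([391, 401, 696]) ladder();
translate([475, -441, 0]) stool();
translate([475, 947, 0]) stool();
translate([-398, 253, 0]) stool();
translate([1348, 253, 0]) stool();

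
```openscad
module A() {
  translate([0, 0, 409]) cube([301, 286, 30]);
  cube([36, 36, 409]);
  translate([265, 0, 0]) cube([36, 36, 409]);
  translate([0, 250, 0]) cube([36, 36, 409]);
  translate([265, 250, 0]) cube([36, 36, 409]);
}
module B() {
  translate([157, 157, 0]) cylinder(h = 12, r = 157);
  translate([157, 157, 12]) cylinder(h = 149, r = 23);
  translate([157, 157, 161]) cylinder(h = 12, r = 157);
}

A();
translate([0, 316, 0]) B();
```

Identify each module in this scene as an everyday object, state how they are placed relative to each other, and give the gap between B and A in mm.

The spool's nearest face is 30 mm from the stool's +y face.

A is a stool. B is a spool. The spool is on the floor beside the stool on its +y side. The gap between the spool and the stool is 30 mm.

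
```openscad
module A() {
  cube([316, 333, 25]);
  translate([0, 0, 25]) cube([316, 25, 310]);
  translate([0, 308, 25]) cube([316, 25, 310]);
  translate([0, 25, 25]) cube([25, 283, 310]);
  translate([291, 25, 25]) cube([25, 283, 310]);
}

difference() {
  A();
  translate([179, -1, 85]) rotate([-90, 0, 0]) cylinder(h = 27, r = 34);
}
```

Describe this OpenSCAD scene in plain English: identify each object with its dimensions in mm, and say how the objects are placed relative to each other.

A is an open storage box with external size 316×333×335 mm and wall thickness 25 mm (the base is also 25 mm thick). The base covers the whole footprint; the four walls stand on the base, with the y-facing walls full-width and the x-facing walls fitting between their inner faces.

The open box has a circular hole of radius 34 mm through its front wall, centred at (x = 179, z = 85).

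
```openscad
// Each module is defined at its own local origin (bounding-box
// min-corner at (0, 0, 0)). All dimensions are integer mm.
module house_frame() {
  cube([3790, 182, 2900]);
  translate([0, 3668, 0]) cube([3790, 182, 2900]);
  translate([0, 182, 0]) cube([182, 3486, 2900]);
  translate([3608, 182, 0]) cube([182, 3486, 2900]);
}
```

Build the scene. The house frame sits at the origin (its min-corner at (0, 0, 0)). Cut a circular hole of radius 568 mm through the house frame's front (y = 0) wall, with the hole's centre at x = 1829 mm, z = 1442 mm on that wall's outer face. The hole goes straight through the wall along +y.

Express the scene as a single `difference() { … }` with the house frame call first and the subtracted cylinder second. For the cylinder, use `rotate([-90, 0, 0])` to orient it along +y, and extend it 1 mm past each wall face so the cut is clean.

difference() {
  house_frame();
  translate([1829, -1, 1442]) rotate([-90, 0, 0]) cylinder(h = 184, r = 568);
}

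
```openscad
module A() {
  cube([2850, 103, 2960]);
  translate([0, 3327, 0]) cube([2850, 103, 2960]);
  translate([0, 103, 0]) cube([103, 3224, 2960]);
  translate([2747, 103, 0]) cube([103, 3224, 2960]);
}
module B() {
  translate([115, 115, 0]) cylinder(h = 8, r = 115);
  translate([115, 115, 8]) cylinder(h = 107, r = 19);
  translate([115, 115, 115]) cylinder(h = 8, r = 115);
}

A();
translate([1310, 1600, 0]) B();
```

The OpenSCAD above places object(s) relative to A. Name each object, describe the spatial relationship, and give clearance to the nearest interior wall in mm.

Clearances: x = 1207, y = 1497; minimum 1207 mm.

A is a house frame. B is a spool. The spool sits inside the house frame, centred. The clearance to the nearest interior wall is 1207 mm.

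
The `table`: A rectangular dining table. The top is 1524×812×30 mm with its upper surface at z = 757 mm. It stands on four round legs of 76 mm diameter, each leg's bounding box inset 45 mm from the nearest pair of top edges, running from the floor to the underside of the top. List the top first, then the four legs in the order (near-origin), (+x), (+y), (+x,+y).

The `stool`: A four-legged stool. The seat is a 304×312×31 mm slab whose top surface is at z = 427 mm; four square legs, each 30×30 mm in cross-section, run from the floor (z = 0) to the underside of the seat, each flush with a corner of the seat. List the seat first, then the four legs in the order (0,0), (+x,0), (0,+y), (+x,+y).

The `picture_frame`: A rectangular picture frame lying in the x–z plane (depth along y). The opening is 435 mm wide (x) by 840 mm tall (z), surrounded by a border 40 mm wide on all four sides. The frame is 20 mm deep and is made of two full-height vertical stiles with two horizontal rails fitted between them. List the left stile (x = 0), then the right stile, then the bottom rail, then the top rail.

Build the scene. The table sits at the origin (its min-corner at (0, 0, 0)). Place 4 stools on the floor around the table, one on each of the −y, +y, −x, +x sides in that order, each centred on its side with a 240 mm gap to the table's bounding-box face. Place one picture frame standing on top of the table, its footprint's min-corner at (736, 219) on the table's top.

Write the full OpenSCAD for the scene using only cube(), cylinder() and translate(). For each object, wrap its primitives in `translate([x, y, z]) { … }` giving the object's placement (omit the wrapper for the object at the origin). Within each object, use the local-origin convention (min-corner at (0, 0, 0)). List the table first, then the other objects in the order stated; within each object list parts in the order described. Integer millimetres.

translate([0, 0, 727]) cube([1524, 812, 30]);
translate([83, 83, 0]) cylinder(h = 727, r = 38);
translate([1441, 83, 0]) cylinder(h = 727, r = 38);
translate([83, 729, 0]) cylinder(h = 727, r = 38);
translate([1441, 729, 0]) cylinder(h = 727, r = 38);
translate([610, -552, 0]) {
  translate([0, 0, 396]) cube([304, 312, 31]);
  cube([30, 30, 396]);
  translate([274, 0, 0]) cube([30, 30, 396]);
  translate([0, 282, 0]) cube([30, 30, 396]);
  translate([274, 282, 0]) cube([30, 30, 396]);
}
translate([610, 1052, 0]) {
  translate([0, 0, 396]) cube([304, 312, 31]);
  cube([30, 30, 396]);
  translate([274, 0, 0]) cube([30, 30, 396]);
  translate([0, 282, 0]) cube([30, 30, 396]);
  translate([274, 282, 0]) cube([30, 30, 396]);
}
translate([-544, 250, 0]) {
  translate([0, 0, 396]) cube([304, 312, 31]);
  cube([30, 30, 396]);
  translate([274, 0, 0]) cube([30, 30, 396]);
  translate([0, 282, 0]) cube([30, 30, 396]);
  translate([274, 282, 0]) cube([30, 30, 396]);
}
translate([1764, 250, 0]) {
  translate([0, 0, 396]) cube([304, 312, 31]);
  cube([30, 30, 396]);
  translate([274, 0, 0]) cube([30, 30, 396]);
  translate([0, 282, 0]) cube([30, 30, 396]);
  translate([274, 282, 0]) cube([30, 30, 396]);
}
translate([736, 219, 757]) {
  cube([40, 20, 920]);
  translate([475, 0, 0]) cube([40, 20, 920]);
  translate([40, 0, 0]) cube([435, 20, 40]);
  translate([40, 0, 880]) cube([435, 20, 40]);
}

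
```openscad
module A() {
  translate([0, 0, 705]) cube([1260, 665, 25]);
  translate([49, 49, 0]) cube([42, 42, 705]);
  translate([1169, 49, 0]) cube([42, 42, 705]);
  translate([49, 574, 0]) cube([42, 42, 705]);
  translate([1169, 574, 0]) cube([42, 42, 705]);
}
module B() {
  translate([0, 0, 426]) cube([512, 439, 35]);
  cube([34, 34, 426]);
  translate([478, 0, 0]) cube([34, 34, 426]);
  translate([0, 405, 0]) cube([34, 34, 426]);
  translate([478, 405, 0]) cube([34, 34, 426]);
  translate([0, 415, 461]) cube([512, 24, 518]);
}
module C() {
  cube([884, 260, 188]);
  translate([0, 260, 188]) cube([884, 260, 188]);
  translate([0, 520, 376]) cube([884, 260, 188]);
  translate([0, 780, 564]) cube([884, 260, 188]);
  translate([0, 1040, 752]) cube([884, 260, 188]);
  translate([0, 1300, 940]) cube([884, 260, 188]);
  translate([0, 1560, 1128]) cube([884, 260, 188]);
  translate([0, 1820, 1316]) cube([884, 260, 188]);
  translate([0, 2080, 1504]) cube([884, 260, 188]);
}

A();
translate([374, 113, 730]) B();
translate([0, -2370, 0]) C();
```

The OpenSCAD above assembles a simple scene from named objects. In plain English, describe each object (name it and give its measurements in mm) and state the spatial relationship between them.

A is a table: top 1260 mm (x) × 665 mm (y), 25 mm thick, upper face at z = 730 mm, on four 42×42 mm square legs, each inset 49 mm from the nearest pair of top edges, running from z = 0 to the bottom of the top.

B is a chair: 512×439 mm seat, 35 mm thick, top at z = 461 mm, on four 34 mm square corner legs flush with the seat edges. A 24 mm thick backrest slab spans the full seat width, extending 518 mm above the seat top, its back face flush with the seat's +y edge.

C is a straight staircase of 9 solid steps. Each step is 884 mm wide (x), 260 mm deep (y, the going) and 188 mm tall (the rise). The first step rests on the floor; each subsequent step sits one going further in +y and one rise higher in +z, directly behind and above the previous step with no overlap.

The chair is on top of the table, centred. The staircase is on the floor beside the table on its −y side.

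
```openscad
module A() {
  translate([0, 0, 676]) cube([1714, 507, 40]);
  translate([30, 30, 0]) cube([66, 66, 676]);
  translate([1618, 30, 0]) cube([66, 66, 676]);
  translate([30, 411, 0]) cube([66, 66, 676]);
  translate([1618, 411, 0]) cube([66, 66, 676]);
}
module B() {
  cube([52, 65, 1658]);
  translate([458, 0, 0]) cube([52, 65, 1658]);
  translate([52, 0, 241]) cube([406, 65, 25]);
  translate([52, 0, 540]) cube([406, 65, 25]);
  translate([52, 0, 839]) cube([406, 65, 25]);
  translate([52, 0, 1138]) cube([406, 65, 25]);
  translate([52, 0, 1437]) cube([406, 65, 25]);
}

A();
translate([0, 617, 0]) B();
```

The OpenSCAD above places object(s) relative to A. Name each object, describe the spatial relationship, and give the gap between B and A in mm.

A is a table. B is a ladder. The ladder is on the floor beside the table on its +y side. The gap between the ladder and the table is 110 mm.

The ladder's nearest face is 110 mm from the table's +y face.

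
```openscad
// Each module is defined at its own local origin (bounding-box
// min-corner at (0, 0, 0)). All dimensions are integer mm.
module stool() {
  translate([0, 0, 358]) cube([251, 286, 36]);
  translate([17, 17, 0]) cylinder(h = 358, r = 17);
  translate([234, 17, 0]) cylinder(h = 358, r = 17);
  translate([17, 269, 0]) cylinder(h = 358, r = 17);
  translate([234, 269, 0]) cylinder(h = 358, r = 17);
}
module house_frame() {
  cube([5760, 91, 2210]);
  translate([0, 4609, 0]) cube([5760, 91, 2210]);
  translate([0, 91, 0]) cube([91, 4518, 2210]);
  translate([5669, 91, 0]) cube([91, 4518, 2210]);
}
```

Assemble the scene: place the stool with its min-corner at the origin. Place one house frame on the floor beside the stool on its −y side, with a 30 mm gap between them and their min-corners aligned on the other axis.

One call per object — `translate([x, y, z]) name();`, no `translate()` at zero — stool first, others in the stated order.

stool();
translate([0, -4730, 0]) house_frame();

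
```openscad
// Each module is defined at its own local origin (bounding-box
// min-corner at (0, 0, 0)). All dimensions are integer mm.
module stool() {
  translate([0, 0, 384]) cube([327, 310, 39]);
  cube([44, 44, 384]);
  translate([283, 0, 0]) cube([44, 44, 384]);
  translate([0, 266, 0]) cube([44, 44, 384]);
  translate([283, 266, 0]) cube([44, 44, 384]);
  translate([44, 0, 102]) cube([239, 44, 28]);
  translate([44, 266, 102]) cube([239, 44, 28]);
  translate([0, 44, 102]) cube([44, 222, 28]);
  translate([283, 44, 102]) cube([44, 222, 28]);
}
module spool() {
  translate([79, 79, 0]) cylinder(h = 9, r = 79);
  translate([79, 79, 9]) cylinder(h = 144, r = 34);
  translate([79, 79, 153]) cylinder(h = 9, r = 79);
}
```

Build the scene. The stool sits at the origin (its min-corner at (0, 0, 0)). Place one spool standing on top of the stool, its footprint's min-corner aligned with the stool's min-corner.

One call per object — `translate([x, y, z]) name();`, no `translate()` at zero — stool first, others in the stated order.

stool();
translate([0, 0, 423]) spool();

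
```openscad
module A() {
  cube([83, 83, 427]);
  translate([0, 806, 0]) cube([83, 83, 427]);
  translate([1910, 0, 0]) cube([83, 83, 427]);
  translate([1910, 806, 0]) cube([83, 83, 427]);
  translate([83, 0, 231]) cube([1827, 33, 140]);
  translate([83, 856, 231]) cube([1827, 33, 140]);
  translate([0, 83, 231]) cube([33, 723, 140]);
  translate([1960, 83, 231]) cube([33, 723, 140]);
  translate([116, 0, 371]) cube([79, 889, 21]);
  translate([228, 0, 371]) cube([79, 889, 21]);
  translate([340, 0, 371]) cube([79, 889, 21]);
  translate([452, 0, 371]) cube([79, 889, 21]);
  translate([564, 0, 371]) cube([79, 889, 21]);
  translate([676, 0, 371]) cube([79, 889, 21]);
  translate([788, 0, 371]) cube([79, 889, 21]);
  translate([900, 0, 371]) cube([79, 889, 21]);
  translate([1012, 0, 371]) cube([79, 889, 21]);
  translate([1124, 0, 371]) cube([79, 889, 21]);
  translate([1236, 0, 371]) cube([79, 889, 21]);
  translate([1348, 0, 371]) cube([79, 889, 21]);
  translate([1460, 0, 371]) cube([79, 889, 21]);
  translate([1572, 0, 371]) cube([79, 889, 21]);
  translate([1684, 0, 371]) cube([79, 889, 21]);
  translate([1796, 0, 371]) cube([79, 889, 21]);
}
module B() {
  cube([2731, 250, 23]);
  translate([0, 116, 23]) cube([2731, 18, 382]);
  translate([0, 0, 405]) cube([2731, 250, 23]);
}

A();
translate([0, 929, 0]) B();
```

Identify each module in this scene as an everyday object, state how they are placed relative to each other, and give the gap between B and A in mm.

The I-beam's nearest face is 40 mm from the bed frame's +y face.

A is a bed frame. B is an I-beam. The I-beam is on the floor beside the bed frame on its +y side. The gap between the I-beam and the bed frame is 40 mm.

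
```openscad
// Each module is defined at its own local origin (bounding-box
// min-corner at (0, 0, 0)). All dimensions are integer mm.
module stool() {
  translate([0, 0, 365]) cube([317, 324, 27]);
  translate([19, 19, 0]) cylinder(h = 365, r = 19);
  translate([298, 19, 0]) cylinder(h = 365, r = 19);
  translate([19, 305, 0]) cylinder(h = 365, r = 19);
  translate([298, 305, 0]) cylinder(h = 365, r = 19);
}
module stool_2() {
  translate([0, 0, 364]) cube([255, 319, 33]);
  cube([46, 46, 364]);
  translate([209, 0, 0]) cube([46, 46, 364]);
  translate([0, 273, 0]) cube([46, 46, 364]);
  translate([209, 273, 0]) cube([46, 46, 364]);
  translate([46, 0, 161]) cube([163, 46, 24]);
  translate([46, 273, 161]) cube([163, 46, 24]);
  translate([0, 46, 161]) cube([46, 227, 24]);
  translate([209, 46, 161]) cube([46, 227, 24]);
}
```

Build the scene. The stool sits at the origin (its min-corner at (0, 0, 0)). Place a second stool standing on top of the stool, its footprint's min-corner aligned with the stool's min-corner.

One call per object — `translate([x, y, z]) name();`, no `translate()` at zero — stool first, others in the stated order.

stool();
translate([0, 0, 392]) stool_2();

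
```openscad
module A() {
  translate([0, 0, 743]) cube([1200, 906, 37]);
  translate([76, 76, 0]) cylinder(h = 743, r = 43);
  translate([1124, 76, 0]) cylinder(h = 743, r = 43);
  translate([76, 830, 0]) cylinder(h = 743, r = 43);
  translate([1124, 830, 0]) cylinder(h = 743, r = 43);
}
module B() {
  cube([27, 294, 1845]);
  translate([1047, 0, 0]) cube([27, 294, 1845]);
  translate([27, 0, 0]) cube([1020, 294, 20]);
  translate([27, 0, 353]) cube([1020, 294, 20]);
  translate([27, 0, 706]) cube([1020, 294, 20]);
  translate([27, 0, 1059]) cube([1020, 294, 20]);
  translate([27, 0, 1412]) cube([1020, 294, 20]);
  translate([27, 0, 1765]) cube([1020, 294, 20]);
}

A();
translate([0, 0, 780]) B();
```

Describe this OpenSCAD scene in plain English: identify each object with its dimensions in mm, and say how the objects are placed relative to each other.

A is a table: top 1200 mm (x) × 906 mm (y), 37 mm thick, upper face at z = 780 mm, on four round legs of 86 mm diameter, each leg's bounding box inset 33 mm from the nearest pair of top edges, running from z = 0 to the bottom of the top.

B is an open bookshelf. Two side panels, each 27 mm thick, 294 mm deep and 1845 mm tall, stand 1074 mm apart (outside-to-outside). Between them sit 6 shelves, each 20 mm thick and 294 mm deep, spanning the full gap between the sides. The bottom shelf rests on the floor (its underside at z = 0) and the clear gap between one shelf's top and the next shelf's underside is 333 mm.

The bookshelf is on top of the table.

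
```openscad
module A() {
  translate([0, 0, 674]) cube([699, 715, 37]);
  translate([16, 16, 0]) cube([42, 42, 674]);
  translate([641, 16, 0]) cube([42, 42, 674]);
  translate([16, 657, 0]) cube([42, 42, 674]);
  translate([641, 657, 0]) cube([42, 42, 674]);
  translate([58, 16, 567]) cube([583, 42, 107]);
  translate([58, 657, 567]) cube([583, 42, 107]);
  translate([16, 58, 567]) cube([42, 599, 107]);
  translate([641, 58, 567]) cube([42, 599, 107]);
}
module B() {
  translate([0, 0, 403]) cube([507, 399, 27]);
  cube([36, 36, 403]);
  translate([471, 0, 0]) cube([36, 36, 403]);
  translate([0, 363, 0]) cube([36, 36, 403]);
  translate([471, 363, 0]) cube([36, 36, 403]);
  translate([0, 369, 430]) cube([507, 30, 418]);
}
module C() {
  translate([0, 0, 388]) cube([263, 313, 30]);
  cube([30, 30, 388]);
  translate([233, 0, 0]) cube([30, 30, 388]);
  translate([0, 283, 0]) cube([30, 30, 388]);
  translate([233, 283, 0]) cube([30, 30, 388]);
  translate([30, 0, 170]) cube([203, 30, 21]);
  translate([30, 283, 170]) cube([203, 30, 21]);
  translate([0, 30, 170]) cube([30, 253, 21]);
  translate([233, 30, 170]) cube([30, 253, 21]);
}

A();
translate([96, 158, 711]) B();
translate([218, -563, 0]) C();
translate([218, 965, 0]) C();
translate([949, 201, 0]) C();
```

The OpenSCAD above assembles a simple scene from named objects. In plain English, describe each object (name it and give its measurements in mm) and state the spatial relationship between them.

A is a table with a 699×715 mm rectangular top, 37 mm thick, top surface at z = 711 mm, supported by four 42×42 mm square legs, each inset 16 mm from the nearest pair of top edges, running from the floor. Four apron rails, 42 mm thick and 107 mm tall, run between adjacent legs with their top edges flush with the underside of the top and their outer faces flush with the legs' outer faces.

B is a chair: 507×399 mm seat, 27 mm thick, top at z = 430 mm, on four 36 mm square corner legs flush with the seat edges. A 30 mm thick backrest slab spans the full seat width, extending 418 mm above the seat top, its back face flush with the seat's +y edge.

C is a four-legged stool. The seat is 263×313 mm, 30 mm thick, top at z = 418 mm. It stands on four square legs, each 30×30 mm in cross-section, from z = 0 to the seat underside, each flush with a corner of the seat. Four stretchers, 30 mm wide and 21 mm tall, connect adjacent legs with their undersides at z = 170 mm, each running between the inner faces of the legs it joins and aligned with the legs' outer faces on the other axis.

The chair is on top of the table, centred. Three stools sit around the table at the −y, +y, +x sides.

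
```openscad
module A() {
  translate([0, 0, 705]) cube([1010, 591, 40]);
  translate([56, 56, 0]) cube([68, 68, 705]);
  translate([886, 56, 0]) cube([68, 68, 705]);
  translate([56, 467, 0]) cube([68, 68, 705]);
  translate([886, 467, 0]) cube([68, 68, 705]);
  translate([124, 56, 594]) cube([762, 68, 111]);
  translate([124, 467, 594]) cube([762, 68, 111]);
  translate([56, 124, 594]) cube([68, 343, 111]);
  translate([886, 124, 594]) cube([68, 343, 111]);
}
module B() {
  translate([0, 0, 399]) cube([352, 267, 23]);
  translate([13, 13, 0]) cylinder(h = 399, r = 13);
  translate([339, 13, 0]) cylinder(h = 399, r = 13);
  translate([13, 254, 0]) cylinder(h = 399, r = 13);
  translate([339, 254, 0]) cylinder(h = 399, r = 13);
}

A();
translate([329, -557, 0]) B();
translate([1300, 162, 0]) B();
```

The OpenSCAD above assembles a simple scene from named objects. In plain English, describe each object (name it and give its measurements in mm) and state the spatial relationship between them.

A is a table: top 1010 mm (x) × 591 mm (y), 40 mm thick, upper face at z = 745 mm, on four 68×68 mm square legs, each inset 56 mm from the nearest pair of top edges, running from z = 0 to the bottom of the top. Four apron rails, 68 mm thick and 111 mm tall, run between adjacent legs with their top edges flush with the underside of the top and their outer faces flush with the legs' outer faces.

B is a four-legged stool. The seat is 352×267 mm, 23 mm thick, top at z = 422 mm. It stands on four round legs, each 26 mm in diameter, from z = 0 to the seat underside, each leg's axis is inset half a diameter from the nearest pair of seat edges (so the leg's bounding box is flush with the corner).

Two stools sit around the table at the −y, +x sides.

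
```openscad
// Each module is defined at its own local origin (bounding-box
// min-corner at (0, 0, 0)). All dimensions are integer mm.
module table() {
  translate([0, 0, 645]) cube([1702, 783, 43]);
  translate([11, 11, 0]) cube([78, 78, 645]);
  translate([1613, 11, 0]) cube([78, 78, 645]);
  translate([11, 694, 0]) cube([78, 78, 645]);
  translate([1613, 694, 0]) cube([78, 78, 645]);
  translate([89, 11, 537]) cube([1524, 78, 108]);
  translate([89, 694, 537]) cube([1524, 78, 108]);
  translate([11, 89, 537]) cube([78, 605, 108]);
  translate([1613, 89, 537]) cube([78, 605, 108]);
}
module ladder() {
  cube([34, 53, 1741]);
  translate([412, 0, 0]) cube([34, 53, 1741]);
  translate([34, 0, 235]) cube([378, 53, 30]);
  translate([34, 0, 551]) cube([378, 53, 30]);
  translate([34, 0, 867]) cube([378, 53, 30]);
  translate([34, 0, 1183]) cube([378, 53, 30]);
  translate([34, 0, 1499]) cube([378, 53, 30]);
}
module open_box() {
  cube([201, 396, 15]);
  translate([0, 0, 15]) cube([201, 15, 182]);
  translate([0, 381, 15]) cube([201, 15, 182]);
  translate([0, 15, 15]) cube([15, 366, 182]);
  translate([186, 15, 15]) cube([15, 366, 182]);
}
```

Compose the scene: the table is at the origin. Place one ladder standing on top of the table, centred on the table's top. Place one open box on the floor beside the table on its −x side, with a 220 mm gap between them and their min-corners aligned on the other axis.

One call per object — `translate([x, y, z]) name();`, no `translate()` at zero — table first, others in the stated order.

table();
translate([628, 365, 688]) ladder();
translate([-421, 0, 0]) open_box();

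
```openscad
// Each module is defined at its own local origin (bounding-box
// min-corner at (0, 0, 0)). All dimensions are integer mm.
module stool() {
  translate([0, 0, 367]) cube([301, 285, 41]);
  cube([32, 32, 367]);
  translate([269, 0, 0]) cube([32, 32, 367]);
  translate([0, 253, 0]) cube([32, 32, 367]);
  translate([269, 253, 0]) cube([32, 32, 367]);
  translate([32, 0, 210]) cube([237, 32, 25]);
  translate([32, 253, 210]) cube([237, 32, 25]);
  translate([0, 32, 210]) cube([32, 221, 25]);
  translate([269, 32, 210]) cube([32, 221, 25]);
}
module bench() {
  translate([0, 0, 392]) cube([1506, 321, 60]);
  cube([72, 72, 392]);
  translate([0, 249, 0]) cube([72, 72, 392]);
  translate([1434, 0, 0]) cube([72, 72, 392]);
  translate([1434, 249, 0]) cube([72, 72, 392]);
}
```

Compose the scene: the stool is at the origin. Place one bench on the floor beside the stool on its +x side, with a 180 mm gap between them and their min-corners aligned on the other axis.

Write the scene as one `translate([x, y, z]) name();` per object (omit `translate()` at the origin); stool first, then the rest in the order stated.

stool();
translate([481, 0, 0]) bench();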